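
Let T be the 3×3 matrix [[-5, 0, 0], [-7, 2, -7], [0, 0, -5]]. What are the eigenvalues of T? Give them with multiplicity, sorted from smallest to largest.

-5, -5, 2

Characteristic polynomial: p(λ) = λ^3 + 8λ^2 + 5λ - 50 = (λ - 2)(λ + 5)^2.
Roots (with multiplicity): -5, -5, 2.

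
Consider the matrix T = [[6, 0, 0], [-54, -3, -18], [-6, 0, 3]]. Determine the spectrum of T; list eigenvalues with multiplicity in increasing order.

Characteristic polynomial: p(μ) = μ^3 - 6μ^2 - 9μ + 54 = (μ - 6)(μ - 3)(μ + 3).
Roots (with multiplicity): -3, 3, 6.

-3, 3, 6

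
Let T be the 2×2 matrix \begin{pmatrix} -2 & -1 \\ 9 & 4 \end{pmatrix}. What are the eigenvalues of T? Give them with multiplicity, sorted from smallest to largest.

1, 1

Characteristic polynomial: p(μ) = μ^2 - 2μ + 1 = (μ - 1)^2.
Roots (with multiplicity): 1, 1.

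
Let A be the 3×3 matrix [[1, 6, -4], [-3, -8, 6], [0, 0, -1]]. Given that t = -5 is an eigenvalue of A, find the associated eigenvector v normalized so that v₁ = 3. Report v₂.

A + 5I = [[6, 6, -4], [-3, -3, 6], [0, 0, 4]].
Solving (A + 5I)v = 0 gives the eigenspace spanned by (3, -3, 0).
With v₁ = 3, v = (3, -3, 0), so v₂ = -3.

-3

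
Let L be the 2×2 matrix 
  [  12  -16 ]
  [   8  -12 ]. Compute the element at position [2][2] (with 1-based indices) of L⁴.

256

Characteristic polynomial: s^2 - 16 = (s - 4)(s + 4), so the eigenvalues are -4, 4.
s=4: eigenvector (2, 1).
s=-4: eigenvector (1, 1).
P = [[2, 1], [1, 1]], D = diag(4, -4), P⁻¹ = [[1, -1], [-1, 2]].
L⁴ = P·diag(256, 256)·P⁻¹ = [[256, 0], [0, 256]].
The requested entry is 256.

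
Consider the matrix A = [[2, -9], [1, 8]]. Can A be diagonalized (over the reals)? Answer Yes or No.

Characteristic polynomial: p(t) = t^2 - 10t + 25 = (t - 5)^2.
t = 5 has algebraic multiplicity 2; rank(A − 5I) = 1, so geometric multiplicity = 1.
Geometric multiplicity < algebraic multiplicity, so A is not diagonalizable.

No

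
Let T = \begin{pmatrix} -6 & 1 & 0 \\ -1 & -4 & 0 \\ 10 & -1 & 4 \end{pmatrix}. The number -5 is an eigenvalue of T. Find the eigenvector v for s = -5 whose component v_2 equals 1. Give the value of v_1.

1

T + 5I = [[-1, 1, 0], [-1, 1, 0], [10, -1, 9]].
Solving (T + 5I)v = 0 gives the eigenspace spanned by (1, 1, -1).
With v_2 = 1, v = (1, 1, -1), so v_1 = 1.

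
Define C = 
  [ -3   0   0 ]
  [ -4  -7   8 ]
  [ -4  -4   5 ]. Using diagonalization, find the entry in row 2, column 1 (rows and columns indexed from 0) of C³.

Characteristic polynomial: r^3 + 5r^2 + 3r - 9 = (r - 1)(r + 3)^2, so the eigenvalues are -3, -3, 1.
r=-3: eigenvector (1, 1, 1).
r=1: eigenvector (0, -1, -1).
r=-3: eigenvector (0, 2, 1).
P = [[1, 0, 0], [1, -1, 2], [1, -1, 1]], D = diag(-3, 1, -3), P⁻¹ = [[1, 0, 0], [1, 1, -2], [0, 1, -1]].
C³ = P·diag(-27, 1, -27)·P⁻¹ = [[-27, 0, 0], [-28, -55, 56], [-28, -28, 29]].
The requested entry is -28.

-28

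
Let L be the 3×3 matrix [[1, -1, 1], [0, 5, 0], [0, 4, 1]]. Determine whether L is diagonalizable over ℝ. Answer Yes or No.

Characteristic polynomial: p(μ) = μ^3 - 7μ^2 + 11μ - 5 = (μ - 5)(μ - 1)^2.
μ = 1 has algebraic multiplicity 2; rank(L − 1I) = 2, so geometric multiplicity = 1.
Geometric multiplicity < algebraic multiplicity, so L is not diagonalizable.

No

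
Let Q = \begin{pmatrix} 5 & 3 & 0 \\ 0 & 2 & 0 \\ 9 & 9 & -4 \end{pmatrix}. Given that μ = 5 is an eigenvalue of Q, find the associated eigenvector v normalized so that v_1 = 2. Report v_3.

2

Q − 5I = [[0, 3, 0], [0, -3, 0], [9, 9, -9]].
Solving (Q − 5I)v = 0 gives the eigenspace spanned by (2, 0, 2).
With v_1 = 2, v = (2, 0, 2), so v_3 = 2.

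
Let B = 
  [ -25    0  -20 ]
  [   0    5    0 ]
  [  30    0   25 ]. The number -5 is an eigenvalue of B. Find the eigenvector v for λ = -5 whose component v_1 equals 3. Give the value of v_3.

B + 5I = [[-20, 0, -20], [0, 10, 0], [30, 0, 30]].
Solving (B + 5I)v = 0 gives the eigenspace spanned by (3, 0, -3).
With v_1 = 3, v = (3, 0, -3), so v_3 = -3.

-3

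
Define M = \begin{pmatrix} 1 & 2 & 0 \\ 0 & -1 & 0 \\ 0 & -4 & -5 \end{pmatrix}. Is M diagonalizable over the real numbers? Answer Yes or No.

Yes

Characteristic polynomial: p(s) = s^3 + 5s^2 - s - 5 = (s - 1)(s + 1)(s + 5).
All 3 eigenvalues are distinct, so M is diagonalizable.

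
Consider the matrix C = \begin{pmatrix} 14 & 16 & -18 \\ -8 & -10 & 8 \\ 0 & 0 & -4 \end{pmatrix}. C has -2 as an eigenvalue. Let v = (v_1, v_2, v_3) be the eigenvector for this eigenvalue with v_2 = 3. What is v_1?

C + 2I = [[16, 16, -18], [-8, -8, 8], [0, 0, -2]].
Solving (C + 2I)v = 0 gives the eigenspace spanned by (-3, 3, 0).
With v_2 = 3, v = (-3, 3, 0), so v_1 = -3.

-3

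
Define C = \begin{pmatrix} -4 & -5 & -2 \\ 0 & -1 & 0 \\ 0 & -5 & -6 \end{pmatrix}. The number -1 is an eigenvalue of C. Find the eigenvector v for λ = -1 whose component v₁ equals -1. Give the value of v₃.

C + 1I = [[-3, -5, -2], [0, 0, 0], [0, -5, -5]].
Solving (C + 1I)v = 0 gives the eigenspace spanned by (-1, 1, -1).
With v₁ = -1, v = (-1, 1, -1), so v₃ = -1.

-1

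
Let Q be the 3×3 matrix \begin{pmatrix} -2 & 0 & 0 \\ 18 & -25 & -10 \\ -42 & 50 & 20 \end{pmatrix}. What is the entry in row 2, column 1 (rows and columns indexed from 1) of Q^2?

-66

Characteristic polynomial: r^3 + 7r^2 + 10r = r(r + 2)(r + 5), so the eigenvalues are -5, -2, 0.
r=0: eigenvector (0, -2, 5).
r=-5: eigenvector (0, 1, -2).
r=-2: eigenvector (1, -4, 11).
P = [[0, 0, 1], [-2, 1, -4], [5, -2, 11]], D = diag(0, -5, -2), P⁻¹ = [[-3, 2, 1], [-2, 5, 2], [1, 0, 0]].
Q² = P·diag(0, 25, 4)·P⁻¹ = [[4, 0, 0], [-66, 125, 50], [144, -250, -100]].
The requested entry is -66.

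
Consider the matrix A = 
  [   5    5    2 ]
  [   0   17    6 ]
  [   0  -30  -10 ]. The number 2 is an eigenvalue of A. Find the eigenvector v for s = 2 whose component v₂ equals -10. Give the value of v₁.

0

A − 2I = [[3, 5, 2], [0, 15, 6], [0, -30, -12]].
Solving (A − 2I)v = 0 gives the eigenspace spanned by (0, -10, 25).
With v₂ = -10, v = (0, -10, 25), so v₁ = 0.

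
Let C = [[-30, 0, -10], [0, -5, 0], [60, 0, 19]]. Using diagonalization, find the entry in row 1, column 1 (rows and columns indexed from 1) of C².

300

Characteristic polynomial: t^3 + 16t^2 + 85t + 150 = (t + 5)^2(t + 6), so the eigenvalues are -6, -5, -5.
t=-5: eigenvector (-2, 0, 5).
t=-5: eigenvector (0, 1, 0).
t=-6: eigenvector (5, 0, -12).
P = [[-2, 0, 5], [0, 1, 0], [5, 0, -12]], D = diag(-5, -5, -6), P⁻¹ = [[12, 0, 5], [0, 1, 0], [5, 0, 2]].
C² = P·diag(25, 25, 36)·P⁻¹ = [[300, 0, 110], [0, 25, 0], [-660, 0, -239]].
The requested entry is 300.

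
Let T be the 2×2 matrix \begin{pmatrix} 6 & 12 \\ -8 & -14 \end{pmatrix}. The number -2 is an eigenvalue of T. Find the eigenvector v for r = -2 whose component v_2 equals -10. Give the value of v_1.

15

T + 2I = [[8, 12], [-8, -12]].
Solving (T + 2I)v = 0 gives the eigenspace spanned by (15, -10).
With v_2 = -10, v = (15, -10), so v_1 = 15.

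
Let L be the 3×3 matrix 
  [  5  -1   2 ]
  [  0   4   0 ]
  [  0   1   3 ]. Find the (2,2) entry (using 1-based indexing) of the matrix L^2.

Characteristic polynomial: μ^3 - 12μ^2 + 47μ - 60 = (μ - 5)(μ - 4)(μ - 3), so the eigenvalues are 3, 4, 5.
μ=5: eigenvector (1, 0, 0).
μ=4: eigenvector (-1, 1, 1).
μ=3: eigenvector (-1, 0, 1).
P = [[1, -1, -1], [0, 1, 0], [0, 1, 1]], D = diag(5, 4, 3), P⁻¹ = [[1, 0, 1], [0, 1, 0], [0, -1, 1]].
L² = P·diag(25, 16, 9)·P⁻¹ = [[25, -7, 16], [0, 16, 0], [0, 7, 9]].
The requested entry is 16.

16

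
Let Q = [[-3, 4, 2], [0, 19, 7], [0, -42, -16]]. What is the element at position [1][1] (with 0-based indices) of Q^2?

Characteristic polynomial: λ^3 - 19λ - 30 = (λ - 5)(λ + 2)(λ + 3), so the eigenvalues are -3, -2, 5.
λ=-3: eigenvector (1, 0, 0).
λ=-2: eigenvector (2, -1, 3).
λ=5: eigenvector (0, 1, -2).
P = [[1, 2, 0], [0, -1, 1], [0, 3, -2]], D = diag(-3, -2, 5), P⁻¹ = [[1, -4, -2], [0, 2, 1], [0, 3, 1]].
Q² = P·diag(9, 4, 25)·P⁻¹ = [[9, -20, -10], [0, 67, 21], [0, -126, -38]].
The requested entry is 67.

67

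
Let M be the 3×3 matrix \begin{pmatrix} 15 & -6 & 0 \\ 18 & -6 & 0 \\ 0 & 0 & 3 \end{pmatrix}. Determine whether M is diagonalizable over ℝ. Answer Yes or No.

Characteristic polynomial: p(λ) = λ^3 - 12λ^2 + 45λ - 54 = (λ - 6)(λ - 3)^2.
λ = 3 has algebraic multiplicity 2; rank(M − 3I) = 1, so geometric multiplicity = 2.
Every eigenvalue has geometric = algebraic multiplicity, so M is diagonalizable.

Yes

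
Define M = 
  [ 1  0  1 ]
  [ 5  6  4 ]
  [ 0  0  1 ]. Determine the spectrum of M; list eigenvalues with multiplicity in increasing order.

1, 1, 6

Characteristic polynomial: p(λ) = λ^3 - 8λ^2 + 13λ - 6 = (λ - 6)(λ - 1)^2.
Roots (with multiplicity): 1, 1, 6.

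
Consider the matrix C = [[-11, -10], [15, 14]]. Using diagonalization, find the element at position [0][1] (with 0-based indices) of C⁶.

-8190

Characteristic polynomial: λ^2 - 3λ - 4 = (λ - 4)(λ + 1), so the eigenvalues are -1, 4.
λ=4: eigenvector (-2, 3).
λ=-1: eigenvector (-1, 1).
P = [[-2, -1], [3, 1]], D = diag(4, -1), P⁻¹ = [[1, 1], [-3, -2]].
C⁶ = P·diag(4096, 1)·P⁻¹ = [[-8189, -8190], [12285, 12286]].
The requested entry is -8190.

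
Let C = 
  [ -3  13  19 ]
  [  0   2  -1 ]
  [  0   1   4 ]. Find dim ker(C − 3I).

C − 3I = [[-6, 13, 19], [0, -1, -1], [0, 1, 1]].
This matrix has rank 2, so its null space has dimension 3 − 2 = 1.

1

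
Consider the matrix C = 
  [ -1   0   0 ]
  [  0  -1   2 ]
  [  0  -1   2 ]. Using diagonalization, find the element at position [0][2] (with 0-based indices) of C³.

0

Characteristic polynomial: λ^3 - λ = λ(λ - 1)(λ + 1), so the eigenvalues are -1, 0, 1.
λ=-1: eigenvector (1, 0, 0).
λ=0: eigenvector (0, 2, 1).
λ=1: eigenvector (0, 1, 1).
P = [[1, 0, 0], [0, 2, 1], [0, 1, 1]], D = diag(-1, 0, 1), P⁻¹ = [[1, 0, 0], [0, 1, -1], [0, -1, 2]].
C³ = P·diag(-1, 0, 1)·P⁻¹ = [[-1, 0, 0], [0, -1, 2], [0, -1, 2]].
The requested entry is 0.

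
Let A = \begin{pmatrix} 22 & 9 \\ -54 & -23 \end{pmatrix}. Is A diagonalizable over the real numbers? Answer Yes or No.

Characteristic polynomial: p(s) = s^2 + s - 20 = (s - 4)(s + 5).
All 2 eigenvalues are distinct, so A is diagonalizable.

Yes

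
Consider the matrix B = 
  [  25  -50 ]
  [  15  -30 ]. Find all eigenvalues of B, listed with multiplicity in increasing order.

Characteristic polynomial: p(λ) = λ^2 + 5λ = λ(λ + 5).
Roots (with multiplicity): -5, 0.

-5, 0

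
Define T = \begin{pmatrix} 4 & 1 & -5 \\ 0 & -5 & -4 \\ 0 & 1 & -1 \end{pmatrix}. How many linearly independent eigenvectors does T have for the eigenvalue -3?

1

T + 3I = [[7, 1, -5], [0, -2, -4], [0, 1, 2]].
This matrix has rank 2, so its null space has dimension 3 − 2 = 1.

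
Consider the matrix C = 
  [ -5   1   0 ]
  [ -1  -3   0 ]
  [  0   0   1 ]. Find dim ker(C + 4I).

C + 4I = [[-1, 1, 0], [-1, 1, 0], [0, 0, 5]].
This matrix has rank 2, so its null space has dimension 3 − 2 = 1.

1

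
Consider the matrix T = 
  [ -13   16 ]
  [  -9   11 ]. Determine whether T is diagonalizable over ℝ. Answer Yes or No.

No

Characteristic polynomial: p(λ) = λ^2 + 2λ + 1 = (λ + 1)^2.
λ = -1 has algebraic multiplicity 2; rank(T + 1I) = 1, so geometric multiplicity = 1.
Geometric multiplicity < algebraic multiplicity, so T is not diagonalizable.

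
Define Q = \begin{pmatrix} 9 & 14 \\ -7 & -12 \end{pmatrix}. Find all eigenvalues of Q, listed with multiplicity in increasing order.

Characteristic polynomial: p(μ) = μ^2 + 3μ - 10 = (μ - 2)(μ + 5).
Roots (with multiplicity): -5, 2.

-5, 2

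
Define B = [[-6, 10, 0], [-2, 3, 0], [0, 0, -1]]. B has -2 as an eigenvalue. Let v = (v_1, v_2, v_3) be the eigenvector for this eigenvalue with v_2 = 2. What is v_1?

B + 2I = [[-4, 10, 0], [-2, 5, 0], [0, 0, 1]].
Solving (B + 2I)v = 0 gives the eigenspace spanned by (5, 2, 0).
With v_2 = 2, v = (5, 2, 0), so v_1 = 5.

5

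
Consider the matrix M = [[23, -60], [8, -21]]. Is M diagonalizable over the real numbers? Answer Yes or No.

Yes

Characteristic polynomial: p(r) = r^2 - 2r - 3 = (r - 3)(r + 1).
All 2 eigenvalues are distinct, so M is diagonalizable.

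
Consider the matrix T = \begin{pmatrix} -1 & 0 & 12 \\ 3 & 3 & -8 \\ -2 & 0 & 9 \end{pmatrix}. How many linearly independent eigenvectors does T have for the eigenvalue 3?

1

T − 3I = [[-4, 0, 12], [3, 0, -8], [-2, 0, 6]].
This matrix has rank 2, so its null space has dimension 3 − 2 = 1.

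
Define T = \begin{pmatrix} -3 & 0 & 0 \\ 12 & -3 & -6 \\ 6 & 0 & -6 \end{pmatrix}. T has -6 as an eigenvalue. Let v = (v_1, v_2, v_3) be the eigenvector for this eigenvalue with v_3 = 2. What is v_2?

4

T + 6I = [[3, 0, 0], [12, 3, -6], [6, 0, 0]].
Solving (T + 6I)v = 0 gives the eigenspace spanned by (0, 4, 2).
With v_3 = 2, v = (0, 4, 2), so v_2 = 4.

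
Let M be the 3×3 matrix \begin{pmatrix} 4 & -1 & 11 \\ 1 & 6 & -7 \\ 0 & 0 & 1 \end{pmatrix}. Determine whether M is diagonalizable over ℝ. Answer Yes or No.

Characteristic polynomial: p(s) = s^3 - 11s^2 + 35s - 25 = (s - 5)^2(s - 1).
s = 5 has algebraic multiplicity 2; rank(M − 5I) = 2, so geometric multiplicity = 1.
Geometric multiplicity < algebraic multiplicity, so M is not diagonalizable.

No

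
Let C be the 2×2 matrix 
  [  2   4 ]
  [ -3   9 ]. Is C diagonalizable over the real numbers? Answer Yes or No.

Yes

Characteristic polynomial: p(r) = r^2 - 11r + 30 = (r - 6)(r - 5).
All 2 eigenvalues are distinct, so C is diagonalizable.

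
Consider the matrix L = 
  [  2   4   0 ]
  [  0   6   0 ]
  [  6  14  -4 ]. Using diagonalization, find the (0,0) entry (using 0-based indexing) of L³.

Characteristic polynomial: s^3 - 4s^2 - 20s + 48 = (s - 6)(s - 2)(s + 4), so the eigenvalues are -4, 2, 6.
s=2: eigenvector (1, 0, 1).
s=6: eigenvector (1, 1, 2).
s=-4: eigenvector (0, 0, 1).
P = [[1, 1, 0], [0, 1, 0], [1, 2, 1]], D = diag(2, 6, -4), P⁻¹ = [[1, -1, 0], [0, 1, 0], [-1, -1, 1]].
L³ = P·diag(8, 216, -64)·P⁻¹ = [[8, 208, 0], [0, 216, 0], [72, 488, -64]].
The requested entry is 8.

8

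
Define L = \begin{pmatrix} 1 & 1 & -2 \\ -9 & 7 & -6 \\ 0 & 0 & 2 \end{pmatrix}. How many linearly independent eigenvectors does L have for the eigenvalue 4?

1

L − 4I = [[-3, 1, -2], [-9, 3, -6], [0, 0, -2]].
This matrix has rank 2, so its null space has dimension 3 − 2 = 1.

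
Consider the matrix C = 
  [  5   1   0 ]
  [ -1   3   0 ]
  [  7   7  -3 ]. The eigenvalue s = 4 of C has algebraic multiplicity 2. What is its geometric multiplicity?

1

C − 4I = [[1, 1, 0], [-1, -1, 0], [7, 7, -7]].
This matrix has rank 2, so its null space has dimension 3 − 2 = 1.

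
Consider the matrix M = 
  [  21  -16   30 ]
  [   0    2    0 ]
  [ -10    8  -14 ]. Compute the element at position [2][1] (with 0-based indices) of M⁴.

2560

Characteristic polynomial: t^3 - 9t^2 + 20t - 12 = (t - 6)(t - 2)(t - 1), so the eigenvalues are 1, 2, 6.
t=1: eigenvector (-3, 0, 2).
t=2: eigenvector (4, 1, -2).
t=6: eigenvector (-2, 0, 1).
P = [[-3, 4, -2], [0, 1, 0], [2, -2, 1]], D = diag(1, 2, 6), P⁻¹ = [[1, 0, 2], [0, 1, 0], [-2, 2, -3]].
M⁴ = P·diag(1, 16, 1296)·P⁻¹ = [[5181, -5120, 7770], [0, 16, 0], [-2590, 2560, -3884]].
The requested entry is 2560.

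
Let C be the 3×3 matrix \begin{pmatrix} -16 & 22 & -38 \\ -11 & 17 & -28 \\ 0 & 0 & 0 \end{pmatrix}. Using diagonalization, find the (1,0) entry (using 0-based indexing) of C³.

Characteristic polynomial: s^3 - s^2 - 30s = s(s - 6)(s + 5), so the eigenvalues are -5, 0, 6.
s=0: eigenvector (-1, 1, 1).
s=-5: eigenvector (-2, -1, 0).
s=6: eigenvector (1, 1, 0).
P = [[-1, -2, 1], [1, -1, 1], [1, 0, 0]], D = diag(0, -5, 6), P⁻¹ = [[0, 0, 1], [-1, 1, -2], [-1, 2, -3]].
C³ = P·diag(0, -125, 216)·P⁻¹ = [[-466, 682, -1148], [-341, 557, -898], [0, 0, 0]].
The requested entry is -341.

-341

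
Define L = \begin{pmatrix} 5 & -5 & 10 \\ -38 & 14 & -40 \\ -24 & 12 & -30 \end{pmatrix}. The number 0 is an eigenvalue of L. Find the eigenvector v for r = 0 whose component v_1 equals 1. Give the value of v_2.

L = [[5, -5, 10], [-38, 14, -40], [-24, 12, -30]].
Solving (L)v = 0 gives the eigenspace spanned by (1, -3, -2).
With v_1 = 1, v = (1, -3, -2), so v_2 = -3.

-3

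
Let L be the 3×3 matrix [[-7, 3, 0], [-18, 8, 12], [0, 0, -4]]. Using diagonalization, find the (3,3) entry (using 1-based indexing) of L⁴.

256

Characteristic polynomial: s^3 + 3s^2 - 6s - 8 = (s - 2)(s + 1)(s + 4), so the eigenvalues are -4, -1, 2.
s=-1: eigenvector (1, 2, 0).
s=2: eigenvector (1, 3, 0).
s=-4: eigenvector (2, 2, 1).
P = [[1, 1, 2], [2, 3, 2], [0, 0, 1]], D = diag(-1, 2, -4), P⁻¹ = [[3, -1, -4], [-2, 1, 2], [0, 0, 1]].
L⁴ = P·diag(1, 16, 256)·P⁻¹ = [[-29, 15, 540], [-90, 46, 600], [0, 0, 256]].
The requested entry is 256.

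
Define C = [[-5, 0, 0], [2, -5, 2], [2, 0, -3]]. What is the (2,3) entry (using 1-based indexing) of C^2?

-16

Characteristic polynomial: r^3 + 13r^2 + 55r + 75 = (r + 3)(r + 5)^2, so the eigenvalues are -5, -5, -3.
r=-5: eigenvector (1, -1, -1).
r=-5: eigenvector (0, 1, 0).
r=-3: eigenvector (0, 1, 1).
P = [[1, 0, 0], [-1, 1, 1], [-1, 0, 1]], D = diag(-5, -5, -3), P⁻¹ = [[1, 0, 0], [0, 1, -1], [1, 0, 1]].
C² = P·diag(25, 25, 9)·P⁻¹ = [[25, 0, 0], [-16, 25, -16], [-16, 0, 9]].
The requested entry is -16.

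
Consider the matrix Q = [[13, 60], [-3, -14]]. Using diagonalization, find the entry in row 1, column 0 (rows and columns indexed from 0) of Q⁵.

-33

Characteristic polynomial: r^2 + r - 2 = (r - 1)(r + 2), so the eigenvalues are -2, 1.
r=-2: eigenvector (-4, 1).
r=1: eigenvector (5, -1).
P = [[-4, 5], [1, -1]], D = diag(-2, 1), P⁻¹ = [[1, 5], [1, 4]].
Q⁵ = P·diag(-32, 1)·P⁻¹ = [[133, 660], [-33, -164]].
The requested entry is -33.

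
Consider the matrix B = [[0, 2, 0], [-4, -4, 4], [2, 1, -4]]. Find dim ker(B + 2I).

B + 2I = [[2, 2, 0], [-4, -2, 4], [2, 1, -2]].
This matrix has rank 2, so its null space has dimension 3 − 2 = 1.

1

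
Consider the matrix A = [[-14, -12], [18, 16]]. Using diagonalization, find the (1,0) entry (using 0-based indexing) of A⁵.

Characteristic polynomial: λ^2 - 2λ - 8 = (λ - 4)(λ + 2), so the eigenvalues are -2, 4.
λ=-2: eigenvector (1, -1).
λ=4: eigenvector (-2, 3).
P = [[1, -2], [-1, 3]], D = diag(-2, 4), P⁻¹ = [[3, 2], [1, 1]].
A⁵ = P·diag(-32, 1024)·P⁻¹ = [[-2144, -2112], [3168, 3136]].
The requested entry is 3168.

3168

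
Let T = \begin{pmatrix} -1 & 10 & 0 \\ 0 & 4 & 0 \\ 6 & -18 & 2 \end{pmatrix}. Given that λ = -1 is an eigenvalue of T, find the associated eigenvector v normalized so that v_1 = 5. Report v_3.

-10

T + 1I = [[0, 10, 0], [0, 5, 0], [6, -18, 3]].
Solving (T + 1I)v = 0 gives the eigenspace spanned by (5, 0, -10).
With v_1 = 5, v = (5, 0, -10), so v_3 = -10.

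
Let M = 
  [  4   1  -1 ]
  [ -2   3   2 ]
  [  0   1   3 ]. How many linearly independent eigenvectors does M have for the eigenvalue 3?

M − 3I = [[1, 1, -1], [-2, 0, 2], [0, 1, 0]].
This matrix has rank 2, so its null space has dimension 3 − 2 = 1.

1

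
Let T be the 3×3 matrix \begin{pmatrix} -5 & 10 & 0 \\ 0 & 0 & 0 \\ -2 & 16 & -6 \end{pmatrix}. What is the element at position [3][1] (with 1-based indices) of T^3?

-182

Characteristic polynomial: s^3 + 11s^2 + 30s = s(s + 5)(s + 6), so the eigenvalues are -6, -5, 0.
s=-5: eigenvector (1, 0, -2).
s=0: eigenvector (2, 1, 2).
s=-6: eigenvector (0, 0, 1).
P = [[1, 2, 0], [0, 1, 0], [-2, 2, 1]], D = diag(-5, 0, -6), P⁻¹ = [[1, -2, 0], [0, 1, 0], [2, -6, 1]].
T³ = P·diag(-125, 0, -216)·P⁻¹ = [[-125, 250, 0], [0, 0, 0], [-182, 796, -216]].
The requested entry is -182.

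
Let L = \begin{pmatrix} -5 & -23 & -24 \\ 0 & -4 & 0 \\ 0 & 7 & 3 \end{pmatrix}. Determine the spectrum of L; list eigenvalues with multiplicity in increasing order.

-5, -4, 3

Characteristic polynomial: p(t) = t^3 + 6t^2 - 7t - 60 = (t - 3)(t + 4)(t + 5).
Roots (with multiplicity): -5, -4, 3.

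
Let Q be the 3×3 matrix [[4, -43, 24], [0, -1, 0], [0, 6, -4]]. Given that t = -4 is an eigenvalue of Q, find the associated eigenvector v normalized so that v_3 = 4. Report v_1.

-12

Q + 4I = [[8, -43, 24], [0, 3, 0], [0, 6, 0]].
Solving (Q + 4I)v = 0 gives the eigenspace spanned by (-12, 0, 4).
With v_3 = 4, v = (-12, 0, 4), so v_1 = -12.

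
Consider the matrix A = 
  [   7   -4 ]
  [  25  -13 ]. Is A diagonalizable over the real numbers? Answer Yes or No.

No

Characteristic polynomial: p(t) = t^2 + 6t + 9 = (t + 3)^2.
t = -3 has algebraic multiplicity 2; rank(A + 3I) = 1, so geometric multiplicity = 1.
Geometric multiplicity < algebraic multiplicity, so A is not diagonalizable.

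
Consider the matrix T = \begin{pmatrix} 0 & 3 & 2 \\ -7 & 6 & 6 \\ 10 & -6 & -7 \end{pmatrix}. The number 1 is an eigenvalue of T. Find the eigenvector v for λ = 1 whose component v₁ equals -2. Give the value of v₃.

T − 1I = [[-1, 3, 2], [-7, 5, 6], [10, -6, -8]].
Solving (T − 1I)v = 0 gives the eigenspace spanned by (-2, 2, -4).
With v₁ = -2, v = (-2, 2, -4), so v₃ = -4.

-4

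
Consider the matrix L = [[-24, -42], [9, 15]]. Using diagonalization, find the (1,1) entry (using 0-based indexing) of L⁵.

44955

Characteristic polynomial: t^2 + 9t + 18 = (t + 3)(t + 6), so the eigenvalues are -6, -3.
t=-3: eigenvector (-2, 1).
t=-6: eigenvector (7, -3).
P = [[-2, 7], [1, -3]], D = diag(-3, -6), P⁻¹ = [[3, 7], [1, 2]].
L⁵ = P·diag(-243, -7776)·P⁻¹ = [[-52974, -105462], [22599, 44955]].
The requested entry is 44955.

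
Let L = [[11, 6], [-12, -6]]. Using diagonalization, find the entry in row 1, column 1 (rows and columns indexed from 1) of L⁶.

Characteristic polynomial: λ^2 - 5λ + 6 = (λ - 3)(λ - 2), so the eigenvalues are 2, 3.
λ=2: eigenvector (-2, 3).
λ=3: eigenvector (-3, 4).
P = [[-2, -3], [3, 4]], D = diag(2, 3), P⁻¹ = [[4, 3], [-3, -2]].
L⁶ = P·diag(64, 729)·P⁻¹ = [[6049, 3990], [-7980, -5256]].
The requested entry is 6049.

6049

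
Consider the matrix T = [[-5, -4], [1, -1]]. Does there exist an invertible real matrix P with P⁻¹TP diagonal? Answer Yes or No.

Characteristic polynomial: p(μ) = μ^2 + 6μ + 9 = (μ + 3)^2.
μ = -3 has algebraic multiplicity 2; rank(T + 3I) = 1, so geometric multiplicity = 1.
Geometric multiplicity < algebraic multiplicity, so T is not diagonalizable.

No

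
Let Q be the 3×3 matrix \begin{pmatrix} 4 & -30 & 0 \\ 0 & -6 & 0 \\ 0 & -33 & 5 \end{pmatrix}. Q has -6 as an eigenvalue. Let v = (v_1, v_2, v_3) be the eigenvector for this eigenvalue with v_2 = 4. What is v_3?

12

Q + 6I = [[10, -30, 0], [0, 0, 0], [0, -33, 11]].
Solving (Q + 6I)v = 0 gives the eigenspace spanned by (12, 4, 12).
With v_2 = 4, v = (12, 4, 12), so v_3 = 12.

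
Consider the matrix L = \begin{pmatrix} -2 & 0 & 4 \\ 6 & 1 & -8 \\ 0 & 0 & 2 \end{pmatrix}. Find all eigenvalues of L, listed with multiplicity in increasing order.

-2, 1, 2

Characteristic polynomial: p(λ) = λ^3 - λ^2 - 4λ + 4 = (λ - 2)(λ - 1)(λ + 2).
Roots (with multiplicity): -2, 1, 2.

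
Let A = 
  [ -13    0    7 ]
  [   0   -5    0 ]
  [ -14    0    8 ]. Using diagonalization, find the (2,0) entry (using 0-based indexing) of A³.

Characteristic polynomial: λ^3 + 10λ^2 + 19λ - 30 = (λ - 1)(λ + 5)(λ + 6), so the eigenvalues are -6, -5, 1.
λ=-6: eigenvector (-1, 0, -1).
λ=-5: eigenvector (0, 1, 0).
λ=1: eigenvector (1, 0, 2).
P = [[-1, 0, 1], [0, 1, 0], [-1, 0, 2]], D = diag(-6, -5, 1), P⁻¹ = [[-2, 0, 1], [0, 1, 0], [-1, 0, 1]].
A³ = P·diag(-216, -125, 1)·P⁻¹ = [[-433, 0, 217], [0, -125, 0], [-434, 0, 218]].
The requested entry is -434.

-434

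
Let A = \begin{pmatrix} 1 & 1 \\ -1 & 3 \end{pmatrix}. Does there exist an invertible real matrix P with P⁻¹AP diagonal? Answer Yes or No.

No

Characteristic polynomial: p(μ) = μ^2 - 4μ + 4 = (μ - 2)^2.
μ = 2 has algebraic multiplicity 2; rank(A − 2I) = 1, so geometric multiplicity = 1.
Geometric multiplicity < algebraic multiplicity, so A is not diagonalizable.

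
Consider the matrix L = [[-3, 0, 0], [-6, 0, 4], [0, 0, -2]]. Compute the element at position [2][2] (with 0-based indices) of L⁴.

16

Characteristic polynomial: s^3 + 5s^2 + 6s = s(s + 2)(s + 3), so the eigenvalues are -3, -2, 0.
s=-3: eigenvector (1, 2, 0).
s=0: eigenvector (0, 1, 0).
s=-2: eigenvector (0, -2, 1).
P = [[1, 0, 0], [2, 1, -2], [0, 0, 1]], D = diag(-3, 0, -2), P⁻¹ = [[1, 0, 0], [-2, 1, 2], [0, 0, 1]].
L⁴ = P·diag(81, 0, 16)·P⁻¹ = [[81, 0, 0], [162, 0, -32], [0, 0, 16]].
The requested entry is 16.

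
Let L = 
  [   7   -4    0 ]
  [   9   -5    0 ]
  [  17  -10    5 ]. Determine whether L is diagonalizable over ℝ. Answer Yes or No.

No

Characteristic polynomial: p(μ) = μ^3 - 7μ^2 + 11μ - 5 = (μ - 5)(μ - 1)^2.
μ = 1 has algebraic multiplicity 2; rank(L − 1I) = 2, so geometric multiplicity = 1.
Geometric multiplicity < algebraic multiplicity, so L is not diagonalizable.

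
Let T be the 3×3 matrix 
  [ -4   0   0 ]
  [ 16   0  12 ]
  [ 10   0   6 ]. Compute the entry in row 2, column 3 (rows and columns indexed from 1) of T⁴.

Characteristic polynomial: μ^3 - 2μ^2 - 24μ = μ(μ - 6)(μ + 4), so the eigenvalues are -4, 0, 6.
μ=6: eigenvector (0, 2, 1).
μ=0: eigenvector (0, 1, 0).
μ=-4: eigenvector (1, -1, -1).
P = [[0, 0, 1], [2, 1, -1], [1, 0, -1]], D = diag(6, 0, -4), P⁻¹ = [[1, 0, 1], [-1, 1, -2], [1, 0, 0]].
T⁴ = P·diag(1296, 0, 256)·P⁻¹ = [[256, 0, 0], [2336, 0, 2592], [1040, 0, 1296]].
The requested entry is 2592.

2592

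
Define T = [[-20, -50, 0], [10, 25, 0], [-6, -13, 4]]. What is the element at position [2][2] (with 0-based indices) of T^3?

Characteristic polynomial: λ^3 - 9λ^2 + 20λ = λ(λ - 5)(λ - 4), so the eigenvalues are 0, 4, 5.
λ=4: eigenvector (0, 0, 1).
λ=5: eigenvector (-2, 1, -1).
λ=0: eigenvector (5, -2, 1).
P = [[0, -2, 5], [0, 1, -2], [1, -1, 1]], D = diag(4, 5, 0), P⁻¹ = [[1, 3, 1], [2, 5, 0], [1, 2, 0]].
T³ = P·diag(64, 125, 0)·P⁻¹ = [[-500, -1250, 0], [250, 625, 0], [-186, -433, 64]].
The requested entry is 64.

64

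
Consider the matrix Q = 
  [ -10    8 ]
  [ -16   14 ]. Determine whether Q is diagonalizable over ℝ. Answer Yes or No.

Characteristic polynomial: p(s) = s^2 - 4s - 12 = (s - 6)(s + 2).
All 2 eigenvalues are distinct, so Q is diagonalizable.

Yes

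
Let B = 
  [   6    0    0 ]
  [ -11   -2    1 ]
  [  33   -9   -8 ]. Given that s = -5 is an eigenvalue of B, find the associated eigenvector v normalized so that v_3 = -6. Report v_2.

2

B + 5I = [[11, 0, 0], [-11, 3, 1], [33, -9, -3]].
Solving (B + 5I)v = 0 gives the eigenspace spanned by (0, 2, -6).
With v_3 = -6, v = (0, 2, -6), so v_2 = 2.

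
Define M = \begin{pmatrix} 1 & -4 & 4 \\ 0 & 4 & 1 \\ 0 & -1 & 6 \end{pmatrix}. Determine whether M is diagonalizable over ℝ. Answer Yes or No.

Characteristic polynomial: p(s) = s^3 - 11s^2 + 35s - 25 = (s - 5)^2(s - 1).
s = 5 has algebraic multiplicity 2; rank(M − 5I) = 2, so geometric multiplicity = 1.
Geometric multiplicity < algebraic multiplicity, so M is not diagonalizable.

No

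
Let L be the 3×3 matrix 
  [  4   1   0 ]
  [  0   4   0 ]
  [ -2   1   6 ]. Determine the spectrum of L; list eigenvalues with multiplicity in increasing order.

4, 4, 6

Characteristic polynomial: p(λ) = λ^3 - 14λ^2 + 64λ - 96 = (λ - 6)(λ - 4)^2.
Roots (with multiplicity): 4, 4, 6.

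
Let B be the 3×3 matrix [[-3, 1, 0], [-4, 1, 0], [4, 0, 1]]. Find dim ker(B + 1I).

1

B + 1I = [[-2, 1, 0], [-4, 2, 0], [4, 0, 2]].
This matrix has rank 2, so its null space has dimension 3 − 2 = 1.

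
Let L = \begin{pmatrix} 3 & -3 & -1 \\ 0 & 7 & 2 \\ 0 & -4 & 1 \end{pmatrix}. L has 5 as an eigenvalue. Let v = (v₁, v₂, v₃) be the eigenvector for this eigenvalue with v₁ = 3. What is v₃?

3

L − 5I = [[-2, -3, -1], [0, 2, 2], [0, -4, -4]].
Solving (L − 5I)v = 0 gives the eigenspace spanned by (3, -3, 3).
With v₁ = 3, v = (3, -3, 3), so v₃ = 3.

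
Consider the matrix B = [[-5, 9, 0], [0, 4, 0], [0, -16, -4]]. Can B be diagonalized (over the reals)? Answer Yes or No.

Yes

Characteristic polynomial: p(s) = s^3 + 5s^2 - 16s - 80 = (s - 4)(s + 4)(s + 5).
All 3 eigenvalues are distinct, so B is diagonalizable.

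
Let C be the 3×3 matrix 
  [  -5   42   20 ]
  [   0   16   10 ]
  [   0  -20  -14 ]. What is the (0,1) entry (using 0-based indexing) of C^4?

Characteristic polynomial: s^3 + 3s^2 - 34s - 120 = (s - 6)(s + 4)(s + 5), so the eigenvalues are -5, -4, 6.
s=-5: eigenvector (1, 0, 0).
s=-4: eigenvector (2, 1, -2).
s=6: eigenvector (2, 1, -1).
P = [[1, 2, 2], [0, 1, 1], [0, -2, -1]], D = diag(-5, -4, 6), P⁻¹ = [[1, -2, 0], [0, -1, -1], [0, 2, 1]].
C⁴ = P·diag(625, 256, 1296)·P⁻¹ = [[625, 3422, 2080], [0, 2336, 1040], [0, -2080, -784]].
The requested entry is 3422.

3422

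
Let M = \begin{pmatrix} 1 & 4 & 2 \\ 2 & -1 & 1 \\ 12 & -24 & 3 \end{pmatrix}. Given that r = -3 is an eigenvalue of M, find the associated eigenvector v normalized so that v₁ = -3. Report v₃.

6

M + 3I = [[4, 4, 2], [2, 2, 1], [12, -24, 6]].
Solving (M + 3I)v = 0 gives the eigenspace spanned by (-3, 0, 6).
With v₁ = -3, v = (-3, 0, 6), so v₃ = 6.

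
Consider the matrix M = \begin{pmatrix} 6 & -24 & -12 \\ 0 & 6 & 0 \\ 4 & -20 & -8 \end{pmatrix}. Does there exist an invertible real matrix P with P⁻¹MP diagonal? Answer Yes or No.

Yes

Characteristic polynomial: p(r) = r^3 - 4r^2 - 12r = r(r - 6)(r + 2).
All 3 eigenvalues are distinct, so M is diagonalizable.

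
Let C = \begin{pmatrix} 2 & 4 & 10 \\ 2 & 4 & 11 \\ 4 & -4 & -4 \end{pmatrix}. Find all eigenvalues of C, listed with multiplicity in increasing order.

-2, -2, 6

Characteristic polynomial: p(s) = s^3 - 2s^2 - 20s - 24 = (s - 6)(s + 2)^2.
Roots (with multiplicity): -2, -2, 6.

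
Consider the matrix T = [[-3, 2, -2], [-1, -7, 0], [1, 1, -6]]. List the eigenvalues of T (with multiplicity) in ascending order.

Characteristic polynomial: p(λ) = λ^3 + 16λ^2 + 85λ + 150 = (λ + 5)^2(λ + 6).
Roots (with multiplicity): -6, -5, -5.

-6, -5, -5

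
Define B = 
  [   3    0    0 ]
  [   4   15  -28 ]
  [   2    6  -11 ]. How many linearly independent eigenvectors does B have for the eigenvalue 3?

2

B − 3I = [[0, 0, 0], [4, 12, -28], [2, 6, -14]].
This matrix has rank 1, so its null space has dimension 3 − 1 = 2.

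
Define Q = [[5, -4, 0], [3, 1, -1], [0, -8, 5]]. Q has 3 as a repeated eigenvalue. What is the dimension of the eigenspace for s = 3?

1

Q − 3I = [[2, -4, 0], [3, -2, -1], [0, -8, 2]].
This matrix has rank 2, so its null space has dimension 3 − 2 = 1.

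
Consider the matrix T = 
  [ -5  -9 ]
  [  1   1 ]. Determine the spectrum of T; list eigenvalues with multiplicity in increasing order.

Characteristic polynomial: p(μ) = μ^2 + 4μ + 4 = (μ + 2)^2.
Roots (with multiplicity): -2, -2.

-2, -2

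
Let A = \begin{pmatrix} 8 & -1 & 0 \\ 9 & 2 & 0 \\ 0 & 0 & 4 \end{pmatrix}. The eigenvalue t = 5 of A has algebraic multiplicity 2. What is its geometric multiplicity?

A − 5I = [[3, -1, 0], [9, -3, 0], [0, 0, -1]].
This matrix has rank 2, so its null space has dimension 3 − 2 = 1.

1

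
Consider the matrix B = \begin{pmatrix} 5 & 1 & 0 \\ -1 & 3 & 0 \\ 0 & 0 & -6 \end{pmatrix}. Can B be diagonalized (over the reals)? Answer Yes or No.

No

Characteristic polynomial: p(λ) = λ^3 - 2λ^2 - 32λ + 96 = (λ - 4)^2(λ + 6).
λ = 4 has algebraic multiplicity 2; rank(B − 4I) = 2, so geometric multiplicity = 1.
Geometric multiplicity < algebraic multiplicity, so B is not diagonalizable.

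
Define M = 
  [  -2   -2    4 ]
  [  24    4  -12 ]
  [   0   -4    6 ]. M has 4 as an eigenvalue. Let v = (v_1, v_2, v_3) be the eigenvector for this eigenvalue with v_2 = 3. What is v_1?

3

M − 4I = [[-6, -2, 4], [24, 0, -12], [0, -4, 2]].
Solving (M − 4I)v = 0 gives the eigenspace spanned by (3, 3, 6).
With v_2 = 3, v = (3, 3, 6), so v_1 = 3.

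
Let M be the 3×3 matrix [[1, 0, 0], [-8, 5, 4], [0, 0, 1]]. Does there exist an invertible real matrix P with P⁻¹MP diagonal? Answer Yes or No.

Yes

Characteristic polynomial: p(r) = r^3 - 7r^2 + 11r - 5 = (r - 5)(r - 1)^2.
r = 1 has algebraic multiplicity 2; rank(M − 1I) = 1, so geometric multiplicity = 2.
Every eigenvalue has geometric = algebraic multiplicity, so M is diagonalizable.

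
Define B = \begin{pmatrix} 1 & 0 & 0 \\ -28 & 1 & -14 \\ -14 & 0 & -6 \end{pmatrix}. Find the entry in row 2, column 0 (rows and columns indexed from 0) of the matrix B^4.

2590

Characteristic polynomial: μ^3 + 4μ^2 - 11μ + 6 = (μ - 1)^2(μ + 6), so the eigenvalues are -6, 1, 1.
μ=1: eigenvector (1, -6, -2).
μ=1: eigenvector (0, 1, 0).
μ=-6: eigenvector (0, 2, 1).
P = [[1, 0, 0], [-6, 1, 2], [-2, 0, 1]], D = diag(1, 1, -6), P⁻¹ = [[1, 0, 0], [2, 1, -2], [2, 0, 1]].
B⁴ = P·diag(1, 1, 1296)·P⁻¹ = [[1, 0, 0], [5180, 1, 2590], [2590, 0, 1296]].
The requested entry is 2590.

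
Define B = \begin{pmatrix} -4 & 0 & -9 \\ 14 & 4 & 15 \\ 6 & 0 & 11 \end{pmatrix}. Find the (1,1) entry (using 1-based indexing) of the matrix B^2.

Characteristic polynomial: s^3 - 11s^2 + 38s - 40 = (s - 5)(s - 4)(s - 2), so the eigenvalues are 2, 4, 5.
s=5: eigenvector (-1, 1, 1).
s=4: eigenvector (0, 1, 0).
s=2: eigenvector (3, -6, -2).
P = [[-1, 0, 3], [1, 1, -6], [1, 0, -2]], D = diag(5, 4, 2), P⁻¹ = [[2, 0, 3], [4, 1, 3], [1, 0, 1]].
B² = P·diag(25, 16, 4)·P⁻¹ = [[-38, 0, -63], [90, 16, 99], [42, 0, 67]].
The requested entry is -38.

-38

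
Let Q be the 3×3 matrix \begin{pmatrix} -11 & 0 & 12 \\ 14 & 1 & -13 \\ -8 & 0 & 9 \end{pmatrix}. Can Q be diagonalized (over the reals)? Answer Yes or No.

No

Characteristic polynomial: p(r) = r^3 + r^2 - 5r + 3 = (r - 1)^2(r + 3).
r = 1 has algebraic multiplicity 2; rank(Q − 1I) = 2, so geometric multiplicity = 1.
Geometric multiplicity < algebraic multiplicity, so Q is not diagonalizable.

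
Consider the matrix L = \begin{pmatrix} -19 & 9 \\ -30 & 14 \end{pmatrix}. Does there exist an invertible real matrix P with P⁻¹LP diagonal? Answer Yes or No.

Characteristic polynomial: p(r) = r^2 + 5r + 4 = (r + 1)(r + 4).
All 2 eigenvalues are distinct, so L is diagonalizable.

Yes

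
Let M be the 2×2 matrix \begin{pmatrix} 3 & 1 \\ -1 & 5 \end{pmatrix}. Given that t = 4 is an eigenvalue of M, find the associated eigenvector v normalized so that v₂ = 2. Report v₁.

M − 4I = [[-1, 1], [-1, 1]].
Solving (M − 4I)v = 0 gives the eigenspace spanned by (2, 2).
With v₂ = 2, v = (2, 2), so v₁ = 2.

2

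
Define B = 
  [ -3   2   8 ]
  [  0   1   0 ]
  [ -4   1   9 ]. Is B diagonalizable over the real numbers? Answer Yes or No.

Characteristic polynomial: p(λ) = λ^3 - 7λ^2 + 11λ - 5 = (λ - 5)(λ - 1)^2.
λ = 1 has algebraic multiplicity 2; rank(B − 1I) = 2, so geometric multiplicity = 1.
Geometric multiplicity < algebraic multiplicity, so B is not diagonalizable.

No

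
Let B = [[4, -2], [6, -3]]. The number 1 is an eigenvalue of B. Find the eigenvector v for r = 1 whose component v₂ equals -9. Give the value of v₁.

-6

B − 1I = [[3, -2], [6, -4]].
Solving (B − 1I)v = 0 gives the eigenspace spanned by (-6, -9).
With v₂ = -9, v = (-6, -9), so v₁ = -6.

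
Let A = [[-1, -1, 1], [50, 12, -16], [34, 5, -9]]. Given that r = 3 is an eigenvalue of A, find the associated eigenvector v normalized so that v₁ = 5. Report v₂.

-10

A − 3I = [[-4, -1, 1], [50, 9, -16], [34, 5, -12]].
Solving (A − 3I)v = 0 gives the eigenspace spanned by (5, -10, 10).
With v₁ = 5, v = (5, -10, 10), so v₂ = -10.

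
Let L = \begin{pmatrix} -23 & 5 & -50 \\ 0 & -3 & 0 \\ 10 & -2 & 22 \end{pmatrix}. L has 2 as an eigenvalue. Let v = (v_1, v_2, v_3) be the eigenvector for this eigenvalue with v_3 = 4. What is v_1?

L − 2I = [[-25, 5, -50], [0, -5, 0], [10, -2, 20]].
Solving (L − 2I)v = 0 gives the eigenspace spanned by (-8, 0, 4).
With v_3 = 4, v = (-8, 0, 4), so v_1 = -8.

-8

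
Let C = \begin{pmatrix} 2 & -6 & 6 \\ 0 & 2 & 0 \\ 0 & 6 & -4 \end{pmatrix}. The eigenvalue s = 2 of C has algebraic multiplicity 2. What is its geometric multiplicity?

2

C − 2I = [[0, -6, 6], [0, 0, 0], [0, 6, -6]].
This matrix has rank 1, so its null space has dimension 3 − 1 = 2.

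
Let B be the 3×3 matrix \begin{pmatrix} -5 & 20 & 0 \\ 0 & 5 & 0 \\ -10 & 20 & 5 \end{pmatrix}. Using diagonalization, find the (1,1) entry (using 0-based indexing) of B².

25

Characteristic polynomial: λ^3 - 5λ^2 - 25λ + 125 = (λ - 5)^2(λ + 5), so the eigenvalues are -5, 5, 5.
λ=-5: eigenvector (1, 0, 1).
λ=5: eigenvector (2, 1, 0).
λ=5: eigenvector (-4, -2, 1).
P = [[1, 2, -4], [0, 1, -2], [1, 0, 1]], D = diag(-5, 5, 5), P⁻¹ = [[1, -2, 0], [-2, 5, 2], [-1, 2, 1]].
B² = P·diag(25, 25, 25)·P⁻¹ = [[25, 0, 0], [0, 25, 0], [0, 0, 25]].
The requested entry is 25.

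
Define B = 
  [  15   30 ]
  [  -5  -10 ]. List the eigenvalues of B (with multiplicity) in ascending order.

Characteristic polynomial: p(μ) = μ^2 - 5μ = μ(μ - 5).
Roots (with multiplicity): 0, 5.

0, 5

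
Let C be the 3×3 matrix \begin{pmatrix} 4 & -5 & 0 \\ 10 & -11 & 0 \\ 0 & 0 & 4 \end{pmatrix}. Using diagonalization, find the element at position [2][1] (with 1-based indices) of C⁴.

-2590

Characteristic polynomial: t^3 + 3t^2 - 22t - 24 = (t - 4)(t + 1)(t + 6), so the eigenvalues are -6, -1, 4.
t=-1: eigenvector (-1, -1, 0).
t=-6: eigenvector (1, 2, 0).
t=4: eigenvector (0, 0, 1).
P = [[-1, 1, 0], [-1, 2, 0], [0, 0, 1]], D = diag(-1, -6, 4), P⁻¹ = [[-2, 1, 0], [-1, 1, 0], [0, 0, 1]].
C⁴ = P·diag(1, 1296, 256)·P⁻¹ = [[-1294, 1295, 0], [-2590, 2591, 0], [0, 0, 256]].
The requested entry is -2590.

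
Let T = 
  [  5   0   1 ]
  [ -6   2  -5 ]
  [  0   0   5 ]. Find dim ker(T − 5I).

1

T − 5I = [[0, 0, 1], [-6, -3, -5], [0, 0, 0]].
This matrix has rank 2, so its null space has dimension 3 − 2 = 1.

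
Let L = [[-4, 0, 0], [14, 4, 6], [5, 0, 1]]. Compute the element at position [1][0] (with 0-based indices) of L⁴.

Characteristic polynomial: μ^3 - μ^2 - 16μ + 16 = (μ - 4)(μ - 1)(μ + 4), so the eigenvalues are -4, 1, 4.
μ=-4: eigenvector (1, -1, -1).
μ=4: eigenvector (0, 1, 0).
μ=1: eigenvector (0, -2, 1).
P = [[1, 0, 0], [-1, 1, -2], [-1, 0, 1]], D = diag(-4, 4, 1), P⁻¹ = [[1, 0, 0], [3, 1, 2], [1, 0, 1]].
L⁴ = P·diag(256, 256, 1)·P⁻¹ = [[256, 0, 0], [510, 256, 510], [-255, 0, 1]].
The requested entry is 510.

510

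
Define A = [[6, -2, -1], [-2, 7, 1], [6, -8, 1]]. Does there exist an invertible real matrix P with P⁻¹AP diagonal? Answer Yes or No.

Characteristic polynomial: p(μ) = μ^3 - 14μ^2 + 65μ - 100 = (μ - 5)^2(μ - 4).
μ = 5 has algebraic multiplicity 2; rank(A − 5I) = 2, so geometric multiplicity = 1.
Geometric multiplicity < algebraic multiplicity, so A is not diagonalizable.

No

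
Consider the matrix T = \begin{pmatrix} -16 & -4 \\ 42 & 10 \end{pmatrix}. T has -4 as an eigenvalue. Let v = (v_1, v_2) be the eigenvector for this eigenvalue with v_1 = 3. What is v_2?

T + 4I = [[-12, -4], [42, 14]].
Solving (T + 4I)v = 0 gives the eigenspace spanned by (3, -9).
With v_1 = 3, v = (3, -9), so v_2 = -9.

-9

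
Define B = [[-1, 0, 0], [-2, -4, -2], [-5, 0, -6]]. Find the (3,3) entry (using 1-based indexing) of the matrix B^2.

Characteristic polynomial: r^3 + 11r^2 + 34r + 24 = (r + 1)(r + 4)(r + 6), so the eigenvalues are -6, -4, -1.
r=-1: eigenvector (1, 0, -1).
r=-4: eigenvector (0, 1, 0).
r=-6: eigenvector (0, 1, 1).
P = [[1, 0, 0], [0, 1, 1], [-1, 0, 1]], D = diag(-1, -4, -6), P⁻¹ = [[1, 0, 0], [-1, 1, -1], [1, 0, 1]].
B² = P·diag(1, 16, 36)·P⁻¹ = [[1, 0, 0], [20, 16, 20], [35, 0, 36]].
The requested entry is 36.

36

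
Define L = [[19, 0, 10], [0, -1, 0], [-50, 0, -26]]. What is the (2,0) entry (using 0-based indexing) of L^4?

Characteristic polynomial: μ^3 + 8μ^2 + 13μ + 6 = (μ + 1)^2(μ + 6), so the eigenvalues are -6, -1, -1.
μ=-1: eigenvector (1, 0, -2).
μ=-6: eigenvector (-2, 0, 5).
μ=-1: eigenvector (0, 1, 0).
P = [[1, -2, 0], [0, 0, 1], [-2, 5, 0]], D = diag(-1, -6, -1), P⁻¹ = [[5, 0, 2], [2, 0, 1], [0, 1, 0]].
L⁴ = P·diag(1, 1296, 1)·P⁻¹ = [[-5179, 0, -2590], [0, 1, 0], [12950, 0, 6476]].
The requested entry is 12950.

12950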